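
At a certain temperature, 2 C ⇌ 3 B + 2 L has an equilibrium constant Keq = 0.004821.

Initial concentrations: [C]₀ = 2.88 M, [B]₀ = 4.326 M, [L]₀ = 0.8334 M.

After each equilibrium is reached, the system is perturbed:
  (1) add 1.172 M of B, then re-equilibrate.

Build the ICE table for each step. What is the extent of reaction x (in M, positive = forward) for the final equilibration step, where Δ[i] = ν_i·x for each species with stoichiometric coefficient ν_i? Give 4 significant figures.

x = -0.008446 M

Q₀ = 6.779 vs Keq = 0.004821 ⇒ Q>K, reverse
Step 1:
                    C           B           L
  Initial        2.88       4.326      0.8334
  Change       0.7877      -1.182     -0.7877
  Equil         3.668       3.144     0.04567
  solve Keq expr → x = -0.3939; check Q = 0.004821
Then add 1.172 M of B.
Step 2:
                    C           B           L
  Initial       3.668       4.316     0.04567
  Change      0.01689    -0.02534    -0.01689
  Equil         3.685       4.291     0.02878
  solve Keq expr → x = -0.008446; check Q = 0.004821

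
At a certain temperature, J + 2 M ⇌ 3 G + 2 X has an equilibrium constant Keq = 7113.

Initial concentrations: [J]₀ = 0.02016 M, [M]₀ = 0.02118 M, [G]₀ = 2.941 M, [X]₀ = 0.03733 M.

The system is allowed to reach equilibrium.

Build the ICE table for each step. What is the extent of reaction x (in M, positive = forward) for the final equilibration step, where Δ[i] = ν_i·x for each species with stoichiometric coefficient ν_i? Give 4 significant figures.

x = 0.001643 M

Q₀ = 3920 vs Keq = 7113 ⇒ Q<K, forward
Step 1:
                    J           M           G           X
  Initial     0.02016     0.02118       2.941     0.03733
  Change    -0.001643   -0.003286    0.004929    0.003286
  Equil       0.01852     0.01789       2.946     0.04062
  solve Keq expr → x = 0.001643; check Q = 7113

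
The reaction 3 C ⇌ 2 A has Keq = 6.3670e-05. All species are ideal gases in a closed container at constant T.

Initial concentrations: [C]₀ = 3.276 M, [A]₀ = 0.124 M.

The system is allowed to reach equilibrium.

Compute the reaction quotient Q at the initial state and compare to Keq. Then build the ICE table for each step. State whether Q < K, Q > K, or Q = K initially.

Q₀ = 4.3733e-04; Q > K (proceeds reverse)

Q₀ = 4.3733e-04 vs Keq = 6.3670e-05 ⇒ Q>K, reverse
Step 1:
                  C         A
  I           3.276     0.124
  C          0.1114  -0.07425
  E           3.387   0.04975
  solve Keq expr → x = -0.03713; check Q = 6.3670e-05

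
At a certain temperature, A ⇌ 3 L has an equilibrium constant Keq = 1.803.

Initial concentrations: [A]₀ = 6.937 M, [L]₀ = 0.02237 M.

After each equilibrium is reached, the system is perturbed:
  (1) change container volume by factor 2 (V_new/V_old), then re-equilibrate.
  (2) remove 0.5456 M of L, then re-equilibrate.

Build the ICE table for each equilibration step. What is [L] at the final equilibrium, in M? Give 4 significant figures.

[L]_eq = 1.7 M

Q₀ = 1.6137e-06 vs Keq = 1.803 ⇒ Q<K, forward
Step 1:
                  A         L
  Initial     6.937   0.02237
  Change    -0.7378     2.213
  Equil       6.199     2.236
  solve Keq expr → x = 0.7378; check Q = 1.803
Then change container volume by factor 2 (V_new/V_old).
Step 2:
                  A         L
  Initial       3.1     1.118
  Change    -0.2055    0.6165
  Equil       2.894     1.734
  solve Keq expr → x = 0.2055; check Q = 1.803
Then remove 0.5456 M of L.
Step 3:
                  A         L
  Initial     2.894     1.189
  Change    -0.1703    0.5109
  Equil       2.724       1.7
  solve Keq expr → x = 0.1703; check Q = 1.803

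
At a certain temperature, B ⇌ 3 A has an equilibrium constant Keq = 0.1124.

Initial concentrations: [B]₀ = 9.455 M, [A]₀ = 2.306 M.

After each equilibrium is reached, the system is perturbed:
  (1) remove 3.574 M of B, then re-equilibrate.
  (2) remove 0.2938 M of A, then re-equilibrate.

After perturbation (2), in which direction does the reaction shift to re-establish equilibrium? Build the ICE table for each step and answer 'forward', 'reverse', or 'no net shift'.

Q₀ = 1.297 vs Keq = 0.1124 ⇒ Q>K, reverse
Step 1:
                  B         A
  Initial     9.455     2.306
  Change     0.4235     -1.27
  Equil       9.878     1.036
  solve Keq expr → x = -0.4235; check Q = 0.1124
Then remove 3.574 M of B.
Step 2:
                  B         A
  Initial     6.304     1.036
  Change    0.04725   -0.1417
  Equil       6.352    0.8938
  solve Keq expr → x = -0.04725; check Q = 0.1124
Then remove 0.2938 M of A.
Step 3:
                  B         A
  Initial     6.352       0.6
  Change   -0.09642    0.2893
  Equil       6.255    0.8892
  solve Keq expr → x = 0.09642; check Q = 0.1124

Direction: forward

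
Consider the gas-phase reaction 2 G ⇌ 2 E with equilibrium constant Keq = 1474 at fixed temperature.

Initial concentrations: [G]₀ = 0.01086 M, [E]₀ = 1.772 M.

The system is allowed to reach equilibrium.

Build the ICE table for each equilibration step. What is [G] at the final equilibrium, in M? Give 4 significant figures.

[G]_eq = 0.04526 M

Q₀ = 2.6624e+04 vs Keq = 1474 ⇒ Q>K, reverse
Step 1:
                  G         E
  Initial   0.01086     1.772
  Change     0.0344   -0.0344
  Equil     0.04526     1.738
  solve Keq expr → x = -0.0172; check Q = 1474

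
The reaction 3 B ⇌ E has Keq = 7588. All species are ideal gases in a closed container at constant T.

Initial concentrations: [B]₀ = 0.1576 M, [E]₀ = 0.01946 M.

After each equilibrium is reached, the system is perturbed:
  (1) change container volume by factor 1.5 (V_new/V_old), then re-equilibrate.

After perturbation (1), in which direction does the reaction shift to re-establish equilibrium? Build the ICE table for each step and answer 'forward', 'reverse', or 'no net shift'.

Direction: reverse

Q₀ = 4.971 vs Keq = 7588 ⇒ Q<K, forward
Step 1:
                    B           E
  Initial      0.1576     0.01946
  Change      -0.1371     0.04571
  Equil       0.02048     0.06517
  solve Keq expr → x = 0.04571; check Q = 7588
Then change container volume by factor 1.5 (V_new/V_old).
Step 2:
                    B           E
  Initial     0.01365     0.04344
  Change      0.00405    -0.00135
  Equil        0.0177     0.04209
  solve Keq expr → x = -0.00135; check Q = 7588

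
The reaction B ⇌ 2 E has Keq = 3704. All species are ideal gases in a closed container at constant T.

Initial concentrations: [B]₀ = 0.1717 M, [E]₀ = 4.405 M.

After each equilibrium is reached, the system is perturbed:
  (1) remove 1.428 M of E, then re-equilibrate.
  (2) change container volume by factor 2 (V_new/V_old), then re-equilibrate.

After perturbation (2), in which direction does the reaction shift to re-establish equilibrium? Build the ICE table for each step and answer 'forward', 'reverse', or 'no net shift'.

Direction: forward

Q₀ = 113 vs Keq = 3704 ⇒ Q<K, forward
Step 1:
                   B          E
  init        0.1717      4.405
  Δ          -0.1656     0.3313
  eq        0.006056      4.736
  solve Keq expr → x = 0.1656; check Q = 3704
Then remove 1.428 M of E.
Step 2:
                   B          E
  init      0.006056      3.308
  Δ         -0.00309   0.006181
  eq        0.002966      3.314
  solve Keq expr → x = 0.00309; check Q = 3704
Then change container volume by factor 2 (V_new/V_old).
Step 3:
                   B          E
  init      0.001483      1.657
  Δ       -7.4015e-04    0.00148
  eq      7.4280e-04      1.659
  solve Keq expr → x = 7.4015e-04; check Q = 3704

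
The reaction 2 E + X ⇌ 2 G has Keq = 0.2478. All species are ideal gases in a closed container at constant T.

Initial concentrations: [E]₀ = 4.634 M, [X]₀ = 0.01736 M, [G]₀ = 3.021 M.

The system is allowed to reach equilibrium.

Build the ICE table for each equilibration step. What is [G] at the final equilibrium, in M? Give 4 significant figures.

Q₀ = 24.48 vs Keq = 0.2478 ⇒ Q>K, reverse
Step 1:
                   E          X          G
  Initial      4.634    0.01736      3.021
  Change       1.002     0.5008     -1.002
  Equil        5.636     0.5182      2.019
  solve Keq expr → x = -0.5008; check Q = 0.2478

[G]_eq = 2.019 M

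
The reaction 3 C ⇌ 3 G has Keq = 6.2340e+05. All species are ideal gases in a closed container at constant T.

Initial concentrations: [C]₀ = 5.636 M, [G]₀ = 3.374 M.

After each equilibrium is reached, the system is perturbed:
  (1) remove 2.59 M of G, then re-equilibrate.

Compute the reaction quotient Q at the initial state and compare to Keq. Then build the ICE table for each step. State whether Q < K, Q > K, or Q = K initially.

Q₀ = 0.2145 vs Keq = 6.2340e+05 ⇒ Q<K, forward
Step 1:
                  C         G
  init        5.636     3.374
  Δ          -5.532     5.532
  eq         0.1043     8.906
  solve Keq expr → x = 1.844; check Q = 6.2340e+05
Then remove 2.59 M of G.
Step 2:
                  C         G
  init       0.1043     6.316
  Δ        -0.02997   0.02997
  eq        0.07428     6.346
  solve Keq expr → x = 0.009989; check Q = 6.2340e+05

Q₀ = 0.2145; Q < K (proceeds forward)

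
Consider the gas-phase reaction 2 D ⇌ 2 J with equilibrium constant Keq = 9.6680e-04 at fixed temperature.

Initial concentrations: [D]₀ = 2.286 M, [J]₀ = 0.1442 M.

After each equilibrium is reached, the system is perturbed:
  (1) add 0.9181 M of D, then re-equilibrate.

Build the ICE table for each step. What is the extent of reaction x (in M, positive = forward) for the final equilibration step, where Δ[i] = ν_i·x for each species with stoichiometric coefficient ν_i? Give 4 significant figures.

x = 0.01384 M

Q₀ = 0.003979 vs Keq = 9.6680e-04 ⇒ Q>K, reverse
Step 1:
                   D          J
  Initial      2.286     0.1442
  Change     0.07092   -0.07092
  Equil        2.357    0.07328
  solve Keq expr → x = -0.03546; check Q = 9.6680e-04
Then add 0.9181 M of D.
Step 2:
                   D          J
  Initial      3.275    0.07328
  Change    -0.02769    0.02769
  Equil        3.247      0.101
  solve Keq expr → x = 0.01384; check Q = 9.6680e-04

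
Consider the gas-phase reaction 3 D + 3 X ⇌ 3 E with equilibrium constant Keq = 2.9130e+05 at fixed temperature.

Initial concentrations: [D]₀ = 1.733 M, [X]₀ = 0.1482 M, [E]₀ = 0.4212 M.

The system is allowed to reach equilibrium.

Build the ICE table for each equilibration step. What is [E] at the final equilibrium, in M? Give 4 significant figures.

Q₀ = 4.411 vs Keq = 2.9130e+05 ⇒ Q<K, forward
Step 1:
                  D         X         E
  init        1.733    0.1482    0.4212
  Δ         -0.1428   -0.1428    0.1428
  eq           1.59  0.005351     0.564
  solve Keq expr → x = 0.04762; check Q = 2.9130e+05

[E]_eq = 0.564 M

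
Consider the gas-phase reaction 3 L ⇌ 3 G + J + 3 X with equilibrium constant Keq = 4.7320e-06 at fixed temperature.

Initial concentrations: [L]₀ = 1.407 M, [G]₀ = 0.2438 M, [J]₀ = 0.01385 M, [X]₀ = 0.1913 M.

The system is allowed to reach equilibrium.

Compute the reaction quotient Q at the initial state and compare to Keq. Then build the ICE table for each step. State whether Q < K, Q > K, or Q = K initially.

Q₀ = 5.0444e-07 vs Keq = 4.7320e-06 ⇒ Q<K, forward
Step 1:
                  L         G         J         X
  Initial     1.407    0.2438   0.01385    0.1913
  Change   -0.05236   0.05236   0.01745   0.05236
  Equil       1.355    0.2962    0.0313    0.2437
  solve Keq expr → x = 0.01745; check Q = 4.7320e-06

Q₀ = 5.0444e-07; Q < K (proceeds forward)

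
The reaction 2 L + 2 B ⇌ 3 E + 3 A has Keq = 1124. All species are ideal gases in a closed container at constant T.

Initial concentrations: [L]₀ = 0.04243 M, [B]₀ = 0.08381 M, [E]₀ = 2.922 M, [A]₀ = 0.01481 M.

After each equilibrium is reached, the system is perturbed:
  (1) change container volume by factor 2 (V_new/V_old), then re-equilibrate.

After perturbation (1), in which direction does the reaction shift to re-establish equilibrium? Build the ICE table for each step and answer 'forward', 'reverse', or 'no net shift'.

Direction: forward

Q₀ = 6.409 vs Keq = 1124 ⇒ Q<K, forward
Step 1:
                  L         B         E         A
  I         0.04243   0.08381     2.922   0.01481
  C        -0.01998  -0.01998   0.02996   0.02996
  E         0.02245   0.06383     2.952   0.04477
  solve Keq expr → x = 0.009988; check Q = 1124
Then change container volume by factor 2 (V_new/V_old).
Step 2:
                  L         B         E         A
  I         0.01123   0.03192     1.476   0.02239
  C       -0.003017 -0.003017  0.004526  0.004526
  E        0.008209    0.0289     1.481   0.02691
  solve Keq expr → x = 0.001509; check Q = 1124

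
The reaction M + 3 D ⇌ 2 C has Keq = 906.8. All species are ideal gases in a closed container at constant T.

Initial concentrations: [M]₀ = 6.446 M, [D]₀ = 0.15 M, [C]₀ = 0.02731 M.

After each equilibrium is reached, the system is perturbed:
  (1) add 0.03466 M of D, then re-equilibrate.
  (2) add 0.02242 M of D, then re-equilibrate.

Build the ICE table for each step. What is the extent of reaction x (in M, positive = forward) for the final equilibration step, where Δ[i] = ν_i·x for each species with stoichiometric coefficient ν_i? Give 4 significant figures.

x = 0.007137 M

Q₀ = 0.03428 vs Keq = 906.8 ⇒ Q<K, forward
Step 1:
                  M         D         C
  I           6.446      0.15   0.02731
  C        -0.04553   -0.1366   0.09106
  E             6.4   0.01341    0.1184
  solve Keq expr → x = 0.04553; check Q = 906.8
Then add 0.03466 M of D.
Step 2:
                  M         D         C
  I             6.4   0.04807    0.1184
  C        -0.01101  -0.03304   0.02202
  E           6.389   0.01504    0.1404
  solve Keq expr → x = 0.01101; check Q = 906.8
Then add 0.02242 M of D.
Step 3:
                  M         D         C
  I           6.389   0.03746    0.1404
  C       -0.007137  -0.02141   0.01427
  E           6.382   0.01605    0.1547
  solve Keq expr → x = 0.007137; check Q = 906.8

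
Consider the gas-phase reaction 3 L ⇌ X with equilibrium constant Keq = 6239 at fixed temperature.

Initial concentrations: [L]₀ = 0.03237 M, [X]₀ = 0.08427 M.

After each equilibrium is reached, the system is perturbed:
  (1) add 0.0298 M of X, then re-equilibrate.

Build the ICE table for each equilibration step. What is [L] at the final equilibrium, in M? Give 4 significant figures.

[L]_eq = 0.02649 M

Q₀ = 2485 vs Keq = 6239 ⇒ Q<K, forward
Step 1:
                   L          X
  I          0.03237    0.08427
  C        -0.008297   0.002766
  E          0.02407    0.08704
  solve Keq expr → x = 0.002766; check Q = 6239
Then add 0.0298 M of X.
Step 2:
                   L          X
  I          0.02407     0.1168
  C         0.002421 -8.0710e-04
  E          0.02649      0.116
  solve Keq expr → x = -8.0710e-04; check Q = 6239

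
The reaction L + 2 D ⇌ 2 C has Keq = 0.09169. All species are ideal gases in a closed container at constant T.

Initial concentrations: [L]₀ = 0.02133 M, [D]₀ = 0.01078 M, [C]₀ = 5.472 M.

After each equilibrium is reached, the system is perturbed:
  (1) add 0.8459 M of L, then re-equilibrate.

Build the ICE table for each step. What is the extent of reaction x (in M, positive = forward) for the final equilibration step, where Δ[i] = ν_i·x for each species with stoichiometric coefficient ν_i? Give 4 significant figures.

x = 0.0963 M

Q₀ = 1.2080e+07 vs Keq = 0.09169 ⇒ Q>K, reverse
Step 1:
                    L           D           C
  I           0.02133     0.01078       5.472
  C             1.922       3.845      -3.845
  E             1.944       3.855       1.627
  solve Keq expr → x = -1.922; check Q = 0.09169
Then add 0.8459 M of L.
Step 2:
                    L           D           C
  I             2.789       3.855       1.627
  C           -0.0963     -0.1926      0.1926
  E             2.693       3.663        1.82
  solve Keq expr → x = 0.0963; check Q = 0.09169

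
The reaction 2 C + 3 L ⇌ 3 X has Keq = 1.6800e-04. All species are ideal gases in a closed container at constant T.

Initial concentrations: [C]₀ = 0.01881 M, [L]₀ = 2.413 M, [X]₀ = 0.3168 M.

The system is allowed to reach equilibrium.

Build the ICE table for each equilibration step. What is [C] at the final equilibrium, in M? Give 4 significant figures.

Q₀ = 6.396 vs Keq = 1.6800e-04 ⇒ Q>K, reverse
Step 1:
                  C         L         X
  Initial   0.01881     2.413    0.3168
  Change     0.1779    0.2668   -0.2668
  Equil      0.1967      2.68   0.05001
  solve Keq expr → x = -0.08893; check Q = 1.6800e-04

[C]_eq = 0.1967 M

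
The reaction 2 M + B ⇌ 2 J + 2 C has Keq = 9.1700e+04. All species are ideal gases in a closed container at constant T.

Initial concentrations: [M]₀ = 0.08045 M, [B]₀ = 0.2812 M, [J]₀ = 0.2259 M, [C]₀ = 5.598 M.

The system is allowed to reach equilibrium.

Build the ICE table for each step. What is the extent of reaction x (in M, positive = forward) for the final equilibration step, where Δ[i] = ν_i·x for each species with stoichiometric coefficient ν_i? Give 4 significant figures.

x = 0.03466 M

Q₀ = 878.7 vs Keq = 9.1700e+04 ⇒ Q<K, forward
Step 1:
                    M           B           J           C
  Initial     0.08045      0.2812      0.2259       5.598
  Change     -0.06932    -0.03466     0.06932     0.06932
  Equil       0.01113      0.2465      0.2952       5.667
  solve Keq expr → x = 0.03466; check Q = 9.1700e+04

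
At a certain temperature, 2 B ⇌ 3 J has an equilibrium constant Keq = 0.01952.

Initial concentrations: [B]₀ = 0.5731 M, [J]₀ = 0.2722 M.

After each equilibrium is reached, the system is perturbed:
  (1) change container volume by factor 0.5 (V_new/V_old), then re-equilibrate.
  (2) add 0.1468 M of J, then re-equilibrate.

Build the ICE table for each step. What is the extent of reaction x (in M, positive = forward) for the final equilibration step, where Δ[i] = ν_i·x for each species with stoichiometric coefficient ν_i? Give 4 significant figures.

Q₀ = 0.0614 vs Keq = 0.01952 ⇒ Q>K, reverse
Step 1:
                  B         J
  I          0.5731    0.2722
  C         0.05045  -0.07568
  E          0.6236    0.1965
  solve Keq expr → x = -0.02523; check Q = 0.01952
Then change container volume by factor 0.5 (V_new/V_old).
Step 2:
                  B         J
  I           1.247     0.393
  C         0.04868  -0.07302
  E           1.296      0.32
  solve Keq expr → x = -0.02434; check Q = 0.01952
Then add 0.1468 M of J.
Step 3:
                  B         J
  I           1.296    0.4668
  C         0.08828   -0.1324
  E           1.384    0.3344
  solve Keq expr → x = -0.04414; check Q = 0.01952

x = -0.04414 M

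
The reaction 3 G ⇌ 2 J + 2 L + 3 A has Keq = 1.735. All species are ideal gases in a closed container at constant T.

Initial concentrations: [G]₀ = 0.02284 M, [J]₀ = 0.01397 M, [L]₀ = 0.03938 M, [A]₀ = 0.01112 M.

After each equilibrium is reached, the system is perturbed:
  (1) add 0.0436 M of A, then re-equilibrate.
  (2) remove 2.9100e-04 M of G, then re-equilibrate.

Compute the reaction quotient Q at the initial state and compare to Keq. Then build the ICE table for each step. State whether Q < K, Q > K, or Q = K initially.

Q₀ = 3.4928e-08 vs Keq = 1.735 ⇒ Q<K, forward
Step 1:
                   G          J          L          A
  Initial    0.02284    0.01397    0.03938    0.01112
  Change    -0.02246    0.01497    0.01497    0.02246
  Equil   3.7804e-04    0.02894    0.05435    0.03358
  solve Keq expr → x = 0.007487; check Q = 1.735
Then add 0.0436 M of A.
Step 2:
                   G          J          L          A
  Initial 3.7804e-04    0.02894    0.05435    0.07718
  Change  4.7581e-04 -3.1720e-04 -3.1720e-04 -4.7581e-04
  Equil   8.5385e-04    0.02863    0.05404    0.07671
  solve Keq expr → x = -1.5860e-04; check Q = 1.735
Then remove 2.9100e-04 M of G.
Step 3:
                   G          J          L          A
  Initial 5.6285e-04    0.02863    0.05404    0.07671
  Change  2.8216e-04 -1.8811e-04 -1.8811e-04 -2.8216e-04
  Equil   8.4501e-04    0.02844    0.05385    0.07642
  solve Keq expr → x = -9.4054e-05; check Q = 1.735

Q₀ = 3.4928e-08; Q < K (proceeds forward)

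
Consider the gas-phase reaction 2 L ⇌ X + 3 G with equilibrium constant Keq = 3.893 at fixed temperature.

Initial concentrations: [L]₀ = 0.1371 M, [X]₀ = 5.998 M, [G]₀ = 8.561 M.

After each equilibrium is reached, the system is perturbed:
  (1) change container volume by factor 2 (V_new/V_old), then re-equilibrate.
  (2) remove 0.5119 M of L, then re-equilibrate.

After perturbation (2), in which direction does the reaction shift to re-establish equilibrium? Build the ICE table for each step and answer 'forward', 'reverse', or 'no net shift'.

Direction: reverse

Q₀ = 2.0022e+05 vs Keq = 3.893 ⇒ Q>K, reverse
Step 1:
                  L         X         G
  init       0.1371     5.998     8.561
  Δ           4.003    -2.002    -6.005
  eq           4.14     3.996     2.556
  solve Keq expr → x = -2.002; check Q = 3.893
Then change container volume by factor 2 (V_new/V_old).
Step 2:
                  L         X         G
  init         2.07     1.998     1.278
  Δ         -0.3243    0.1621    0.4864
  eq          1.746      2.16     1.764
  solve Keq expr → x = 0.1621; check Q = 3.893
Then remove 0.5119 M of L.
Step 3:
                  L         X         G
  init        1.234      2.16     1.764
  Δ          0.1543  -0.07717   -0.2315
  eq          1.388     2.083     1.533
  solve Keq expr → x = -0.07717; check Q = 3.893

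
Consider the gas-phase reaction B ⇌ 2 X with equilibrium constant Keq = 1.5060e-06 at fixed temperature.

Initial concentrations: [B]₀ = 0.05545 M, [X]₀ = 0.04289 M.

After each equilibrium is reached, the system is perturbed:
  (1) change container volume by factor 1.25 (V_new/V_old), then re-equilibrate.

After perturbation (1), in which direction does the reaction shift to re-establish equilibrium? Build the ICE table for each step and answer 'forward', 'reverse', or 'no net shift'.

Q₀ = 0.03317 vs Keq = 1.5060e-06 ⇒ Q>K, reverse
Step 1:
                    B           X
  I           0.05545     0.04289
  C           0.02128    -0.04255
  E           0.07673  3.3992e-04
  solve Keq expr → x = -0.02128; check Q = 1.5060e-06
Then change container volume by factor 1.25 (V_new/V_old).
Step 2:
                    B           X
  I           0.06138  2.7194e-04
  C       -1.6029e-05  3.2058e-05
  E           0.06136  3.0400e-04
  solve Keq expr → x = 1.6029e-05; check Q = 1.5060e-06

Direction: forward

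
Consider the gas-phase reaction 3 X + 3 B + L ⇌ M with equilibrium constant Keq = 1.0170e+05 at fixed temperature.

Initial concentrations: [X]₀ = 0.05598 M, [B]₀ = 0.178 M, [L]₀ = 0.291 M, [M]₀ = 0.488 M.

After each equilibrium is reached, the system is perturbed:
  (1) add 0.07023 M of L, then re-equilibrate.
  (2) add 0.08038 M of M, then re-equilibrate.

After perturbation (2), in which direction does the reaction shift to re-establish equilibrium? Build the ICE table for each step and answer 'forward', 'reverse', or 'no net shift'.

Direction: reverse

Q₀ = 1.6950e+06 vs Keq = 1.0170e+05 ⇒ Q>K, reverse
Step 1:
                  X         B         L         M
  Initial   0.05598     0.178     0.291     0.488
  Change    0.05152   0.05152   0.01717  -0.01717
  Equil      0.1075    0.2295    0.3082    0.4708
  solve Keq expr → x = -0.01717; check Q = 1.0170e+05
Then add 0.07023 M of L.
Step 2:
                  X         B         L         M
  Initial    0.1075    0.2295    0.3784    0.4708
  Change  -0.004737 -0.004737 -0.001579  0.001579
  Equil      0.1028    0.2248    0.3768    0.4724
  solve Keq expr → x = 0.001579; check Q = 1.0170e+05
Then add 0.08038 M of M.
Step 3:
                  X         B         L         M
  Initial    0.1028    0.2248    0.3768    0.5528
  Change   0.003619  0.003619  0.001206 -0.001206
  Equil      0.1064    0.2284     0.378    0.5516
  solve Keq expr → x = -0.001206; check Q = 1.0170e+05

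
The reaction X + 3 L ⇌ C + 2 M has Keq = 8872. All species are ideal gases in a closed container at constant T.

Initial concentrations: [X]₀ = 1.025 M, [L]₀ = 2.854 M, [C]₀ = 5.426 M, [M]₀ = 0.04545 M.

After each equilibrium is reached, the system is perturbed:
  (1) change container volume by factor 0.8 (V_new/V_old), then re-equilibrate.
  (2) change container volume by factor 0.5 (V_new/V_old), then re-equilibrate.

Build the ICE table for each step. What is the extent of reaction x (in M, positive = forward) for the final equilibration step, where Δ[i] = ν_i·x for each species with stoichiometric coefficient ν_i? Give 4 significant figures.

x = 0.03314 M

Q₀ = 4.7039e-04 vs Keq = 8872 ⇒ Q<K, forward
Step 1:
                   X          L          C          M
  Initial      1.025      2.854      5.426    0.04545
  Change     -0.8699      -2.61     0.8699       1.74
  Equil       0.1551     0.2443      6.296      1.785
  solve Keq expr → x = 0.8699; check Q = 8872
Then change container volume by factor 0.8 (V_new/V_old).
Step 2:
                   X          L          C          M
  Initial     0.1939     0.3054       7.87      2.232
  Change   -0.005947   -0.01784   0.005947    0.01189
  Equil       0.1879     0.2875      7.876      2.243
  solve Keq expr → x = 0.005947; check Q = 8872
Then change container volume by factor 0.5 (V_new/V_old).
Step 3:
                   X          L          C          M
  Initial     0.3759     0.5751      15.75      4.487
  Change    -0.03314   -0.09942    0.03314    0.06628
  Equil       0.3427     0.4757      15.78      4.553
  solve Keq expr → x = 0.03314; check Q = 8872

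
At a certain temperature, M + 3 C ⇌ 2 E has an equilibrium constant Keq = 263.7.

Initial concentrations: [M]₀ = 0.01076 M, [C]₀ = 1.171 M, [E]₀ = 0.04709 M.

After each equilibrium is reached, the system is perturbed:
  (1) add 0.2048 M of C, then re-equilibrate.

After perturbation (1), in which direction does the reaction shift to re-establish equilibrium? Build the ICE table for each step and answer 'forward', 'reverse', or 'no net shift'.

Q₀ = 0.1283 vs Keq = 263.7 ⇒ Q<K, forward
Step 1:
                    M           C           E
  Initial     0.01076       1.171     0.04709
  Change     -0.01075    -0.03224      0.0215
  Equil    1.2080e-05       1.139     0.06859
  solve Keq expr → x = 0.01075; check Q = 263.7
Then add 0.2048 M of C.
Step 2:
                    M           C           E
  Initial  1.2080e-05       1.344     0.06859
  Change  -4.7226e-06 -1.4168e-05  9.4452e-06
  Equil    7.3574e-06       1.344      0.0686
  solve Keq expr → x = 4.7226e-06; check Q = 263.7

Direction: forward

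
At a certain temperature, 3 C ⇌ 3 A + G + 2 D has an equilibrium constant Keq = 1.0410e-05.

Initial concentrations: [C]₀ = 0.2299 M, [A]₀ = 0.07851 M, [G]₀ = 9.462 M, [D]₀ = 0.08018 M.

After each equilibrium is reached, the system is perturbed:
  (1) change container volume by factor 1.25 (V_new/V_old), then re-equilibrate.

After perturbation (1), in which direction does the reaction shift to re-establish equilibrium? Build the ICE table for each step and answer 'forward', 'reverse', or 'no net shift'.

Direction: forward

Q₀ = 0.002423 vs Keq = 1.0410e-05 ⇒ Q>K, reverse
Step 1:
                    C           A           G           D
  I            0.2299     0.07851       9.462     0.08018
  C           0.05479    -0.05479    -0.01826    -0.03653
  E            0.2847     0.02372       9.444     0.04365
  solve Keq expr → x = -0.01826; check Q = 1.0410e-05
Then change container volume by factor 1.25 (V_new/V_old).
Step 2:
                    C           A           G           D
  I            0.2278     0.01898       7.555     0.03492
  C         -0.003422    0.003422    0.001141    0.002281
  E            0.2243      0.0224       7.556      0.0372
  solve Keq expr → x = 0.001141; check Q = 1.0410e-05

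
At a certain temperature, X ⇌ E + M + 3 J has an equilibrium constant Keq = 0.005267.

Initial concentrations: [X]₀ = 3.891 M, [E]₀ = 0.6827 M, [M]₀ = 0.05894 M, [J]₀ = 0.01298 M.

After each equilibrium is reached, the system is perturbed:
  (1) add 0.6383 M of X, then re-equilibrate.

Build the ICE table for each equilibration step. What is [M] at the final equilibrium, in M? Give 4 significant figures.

Q₀ = 2.2615e-08 vs Keq = 0.005267 ⇒ Q<K, forward
Step 1:
                    X           E           M           J
  Initial       3.891      0.6827     0.05894     0.01298
  Change      -0.1552      0.1552      0.1552      0.4657
  Equil         3.736      0.8379      0.2142      0.4786
  solve Keq expr → x = 0.1552; check Q = 0.005267
Then add 0.6383 M of X.
Step 2:
                    X           E           M           J
  Initial       4.374      0.8379      0.2142      0.4786
  Change    -0.006451    0.006451    0.006451     0.01935
  Equil         4.368      0.8444      0.2206       0.498
  solve Keq expr → x = 0.006451; check Q = 0.005267

[M]_eq = 0.2206 M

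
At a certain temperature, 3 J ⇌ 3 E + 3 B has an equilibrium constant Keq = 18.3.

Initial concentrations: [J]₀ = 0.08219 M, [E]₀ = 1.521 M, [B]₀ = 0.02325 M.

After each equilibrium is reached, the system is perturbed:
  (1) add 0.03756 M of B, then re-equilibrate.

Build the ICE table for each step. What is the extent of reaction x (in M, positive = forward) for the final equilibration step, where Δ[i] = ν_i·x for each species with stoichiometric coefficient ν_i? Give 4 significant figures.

Q₀ = 0.07965 vs Keq = 18.3 ⇒ Q<K, forward
Step 1:
                  J         E         B
  Initial   0.08219     1.521   0.02325
  Change   -0.04292   0.04292   0.04292
  Equil     0.03927     1.564   0.06617
  solve Keq expr → x = 0.01431; check Q = 18.3
Then add 0.03756 M of B.
Step 2:
                  J         E         B
  Initial   0.03927     1.564    0.1037
  Change     0.0137   -0.0137   -0.0137
  Equil     0.05297      1.55   0.09003
  solve Keq expr → x = -0.004565; check Q = 18.3

x = -0.004565 M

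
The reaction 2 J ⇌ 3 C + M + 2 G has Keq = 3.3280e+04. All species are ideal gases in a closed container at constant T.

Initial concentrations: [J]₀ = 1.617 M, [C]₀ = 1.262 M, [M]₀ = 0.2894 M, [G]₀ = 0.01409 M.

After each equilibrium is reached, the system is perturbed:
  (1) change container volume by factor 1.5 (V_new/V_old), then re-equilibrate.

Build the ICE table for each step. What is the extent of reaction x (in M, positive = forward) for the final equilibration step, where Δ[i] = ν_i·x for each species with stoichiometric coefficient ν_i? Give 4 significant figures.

x = 0.01079 M

Q₀ = 4.4165e-05 vs Keq = 3.3280e+04 ⇒ Q<K, forward
Step 1:
                    J           C           M           G
  Initial       1.617       1.262      0.2894     0.01409
  Change       -1.556       2.335      0.7782       1.556
  Equil       0.06067       3.597       1.068        1.57
  solve Keq expr → x = 0.7782; check Q = 3.3280e+04
Then change container volume by factor 1.5 (V_new/V_old).
Step 2:
                    J           C           M           G
  Initial     0.04044       2.398      0.7117       1.047
  Change     -0.02158     0.03238     0.01079     0.02158
  Equil       0.01886        2.43      0.7225       1.069
  solve Keq expr → x = 0.01079; check Q = 3.3280e+04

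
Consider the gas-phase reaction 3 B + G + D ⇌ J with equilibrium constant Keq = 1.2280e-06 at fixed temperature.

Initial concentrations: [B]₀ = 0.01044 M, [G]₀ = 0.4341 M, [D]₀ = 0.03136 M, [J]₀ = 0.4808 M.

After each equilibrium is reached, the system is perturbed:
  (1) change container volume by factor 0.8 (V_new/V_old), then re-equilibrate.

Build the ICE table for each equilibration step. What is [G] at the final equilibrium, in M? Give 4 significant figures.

[G]_eq = 1.144 M

Q₀ = 3.1038e+07 vs Keq = 1.2280e-06 ⇒ Q>K, reverse
Step 1:
                   B          G          D          J
  init       0.01044     0.4341    0.03136     0.4808
  Δ            1.442     0.4808     0.4808    -0.4808
  eq           1.453     0.9149     0.5122 1.7645e-06
  solve Keq expr → x = -0.4808; check Q = 1.2280e-06
Then change container volume by factor 0.8 (V_new/V_old).
Step 2:
                   B          G          D          J
  init         1.816      1.144     0.6402 2.2056e-06
  Δ       -9.5373e-06 -3.1791e-06 -3.1791e-06 3.1791e-06
  eq           1.816      1.144     0.6402 5.3847e-06
  solve Keq expr → x = 3.1791e-06; check Q = 1.2280e-06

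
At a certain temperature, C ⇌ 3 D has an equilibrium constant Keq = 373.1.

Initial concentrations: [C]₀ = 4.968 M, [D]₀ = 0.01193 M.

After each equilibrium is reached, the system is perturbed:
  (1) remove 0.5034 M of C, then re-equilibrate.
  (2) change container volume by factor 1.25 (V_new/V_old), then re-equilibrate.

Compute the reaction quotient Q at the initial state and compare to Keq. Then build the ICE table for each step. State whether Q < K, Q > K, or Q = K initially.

Q₀ = 3.4177e-07 vs Keq = 373.1 ⇒ Q<K, forward
Step 1:
                   C          D
  I            4.968    0.01193
  C           -3.002      9.006
  E            1.966      9.018
  solve Keq expr → x = 3.002; check Q = 373.1
Then remove 0.5034 M of C.
Step 2:
                   C          D
  I            1.462      9.018
  C           0.1767    -0.5301
  E            1.639      8.488
  solve Keq expr → x = -0.1767; check Q = 373.1
Then change container volume by factor 1.25 (V_new/V_old).
Step 3:
                   C          D
  I            1.311      6.791
  C          -0.2126     0.6379
  E            1.099      7.428
  solve Keq expr → x = 0.2126; check Q = 373.1

Q₀ = 3.4177e-07; Q < K (proceeds forward)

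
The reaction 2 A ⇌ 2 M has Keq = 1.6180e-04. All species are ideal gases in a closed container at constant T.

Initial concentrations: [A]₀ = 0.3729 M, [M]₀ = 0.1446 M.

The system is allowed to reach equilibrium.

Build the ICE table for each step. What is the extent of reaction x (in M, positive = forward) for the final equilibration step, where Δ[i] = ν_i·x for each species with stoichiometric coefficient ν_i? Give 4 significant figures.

Q₀ = 0.1504 vs Keq = 1.6180e-04 ⇒ Q>K, reverse
Step 1:
                  A         M
  I          0.3729    0.1446
  C          0.1381   -0.1381
  E           0.511    0.0065
  solve Keq expr → x = -0.06905; check Q = 1.6180e-04

x = -0.06905 M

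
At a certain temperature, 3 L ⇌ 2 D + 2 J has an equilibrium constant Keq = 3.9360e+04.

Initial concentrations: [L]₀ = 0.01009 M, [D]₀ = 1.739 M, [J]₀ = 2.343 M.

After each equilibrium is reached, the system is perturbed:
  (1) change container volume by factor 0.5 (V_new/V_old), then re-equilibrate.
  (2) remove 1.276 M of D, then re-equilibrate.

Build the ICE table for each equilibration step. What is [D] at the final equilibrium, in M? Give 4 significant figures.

[D]_eq = 2.126 M

Q₀ = 1.6161e+07 vs Keq = 3.9360e+04 ⇒ Q>K, reverse
Step 1:
                  L         D         J
  Initial   0.01009     1.739     2.343
  Change    0.06281  -0.04188  -0.04188
  Equil      0.0729     1.697     2.301
  solve Keq expr → x = -0.02094; check Q = 3.9360e+04
Then change container volume by factor 0.5 (V_new/V_old).
Step 2:
                  L         D         J
  Initial    0.1458     3.394     4.602
  Change    0.03638  -0.02425  -0.02425
  Equil      0.1822      3.37     4.578
  solve Keq expr → x = -0.01213; check Q = 3.9360e+04
Then remove 1.276 M of D.
Step 3:
                  L         D         J
  Initial    0.1822     2.094     4.578
  Change   -0.04757   0.03171   0.03171
  Equil      0.1346     2.126      4.61
  solve Keq expr → x = 0.01586; check Q = 3.9360e+04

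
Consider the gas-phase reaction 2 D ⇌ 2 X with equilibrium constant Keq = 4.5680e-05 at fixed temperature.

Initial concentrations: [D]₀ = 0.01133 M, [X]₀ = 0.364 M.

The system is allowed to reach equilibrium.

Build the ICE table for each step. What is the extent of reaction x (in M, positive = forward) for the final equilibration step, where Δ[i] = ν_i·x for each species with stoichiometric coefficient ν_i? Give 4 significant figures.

Q₀ = 1032 vs Keq = 4.5680e-05 ⇒ Q>K, reverse
Step 1:
                    D           X
  Initial     0.01133       0.364
  Change       0.3615     -0.3615
  Equil        0.3728     0.00252
  solve Keq expr → x = -0.1807; check Q = 4.5680e-05

x = -0.1807 M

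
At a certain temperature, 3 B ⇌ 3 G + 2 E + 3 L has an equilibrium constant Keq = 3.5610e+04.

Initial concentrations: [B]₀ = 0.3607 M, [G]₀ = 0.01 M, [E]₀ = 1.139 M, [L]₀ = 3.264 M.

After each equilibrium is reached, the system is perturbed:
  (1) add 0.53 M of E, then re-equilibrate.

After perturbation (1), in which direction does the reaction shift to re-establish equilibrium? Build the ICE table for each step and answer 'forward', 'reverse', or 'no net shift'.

Q₀ = 9.6130e-04 vs Keq = 3.5610e+04 ⇒ Q<K, forward
Step 1:
                   B          G          E          L
  I           0.3607       0.01      1.139      3.264
  C          -0.3172     0.3172     0.2115     0.3172
  E          0.04351     0.3272       1.35      3.581
  solve Keq expr → x = 0.1057; check Q = 3.5610e+04
Then add 0.53 M of E.
Step 2:
                   B          G          E          L
  I          0.04351     0.3272       1.88      3.581
  C         0.009008  -0.009008  -0.006005  -0.009008
  E          0.05252     0.3182      1.874      3.572
  solve Keq expr → x = -0.003003; check Q = 3.5610e+04

Direction: reverse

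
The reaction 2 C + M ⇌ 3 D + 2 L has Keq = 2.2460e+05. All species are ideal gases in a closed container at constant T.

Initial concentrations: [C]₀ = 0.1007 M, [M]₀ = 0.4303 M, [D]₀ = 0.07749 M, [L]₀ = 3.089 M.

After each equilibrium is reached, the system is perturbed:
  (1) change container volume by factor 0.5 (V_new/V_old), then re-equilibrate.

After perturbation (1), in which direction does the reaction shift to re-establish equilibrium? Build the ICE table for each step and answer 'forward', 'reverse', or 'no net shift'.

Direction: reverse

Q₀ = 1.018 vs Keq = 2.2460e+05 ⇒ Q<K, forward
Step 1:
                   C          M          D          L
  init        0.1007     0.4303    0.07749      3.089
  Δ         -0.09952   -0.04976     0.1493    0.09952
  eq        0.001178     0.3805     0.2268      3.189
  solve Keq expr → x = 0.04976; check Q = 2.2460e+05
Then change container volume by factor 0.5 (V_new/V_old).
Step 2:
                   C          M          D          L
  init      0.002356     0.7611     0.4535      6.377
  Δ         0.002297   0.001148  -0.003445  -0.002297
  eq        0.004652     0.7622     0.4501      6.375
  solve Keq expr → x = -0.001148; check Q = 2.2460e+05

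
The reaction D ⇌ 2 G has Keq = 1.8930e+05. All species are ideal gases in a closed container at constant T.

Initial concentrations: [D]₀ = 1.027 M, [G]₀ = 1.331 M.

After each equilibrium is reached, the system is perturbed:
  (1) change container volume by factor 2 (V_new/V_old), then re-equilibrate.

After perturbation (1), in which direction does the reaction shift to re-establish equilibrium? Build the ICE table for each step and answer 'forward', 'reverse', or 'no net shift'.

Direction: forward

Q₀ = 1.725 vs Keq = 1.8930e+05 ⇒ Q<K, forward
Step 1:
                  D         G
  Initial     1.027     1.331
  Change     -1.027     2.054
  Equil   6.0525e-05     3.385
  solve Keq expr → x = 1.027; check Q = 1.8930e+05
Then change container volume by factor 2 (V_new/V_old).
Step 2:
                  D         G
  Initial 3.0263e-05     1.692
  Change  -1.5131e-05 3.0261e-05
  Equil   1.5132e-05     1.692
  solve Keq expr → x = 1.5131e-05; check Q = 1.8930e+05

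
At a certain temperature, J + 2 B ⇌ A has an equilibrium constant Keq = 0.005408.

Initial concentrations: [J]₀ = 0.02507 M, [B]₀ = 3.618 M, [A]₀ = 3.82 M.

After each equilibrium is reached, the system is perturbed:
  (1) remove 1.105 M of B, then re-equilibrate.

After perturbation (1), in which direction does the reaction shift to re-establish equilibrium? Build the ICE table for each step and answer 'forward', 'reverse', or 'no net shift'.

Direction: reverse

Q₀ = 11.64 vs Keq = 0.005408 ⇒ Q>K, reverse
Step 1:
                    J           B           A
  I           0.02507       3.618        3.82
  C              2.66        5.32       -2.66
  E             2.685       8.938        1.16
  solve Keq expr → x = -2.66; check Q = 0.005408
Then remove 1.105 M of B.
Step 2:
                    J           B           A
  I             2.685       7.833        1.16
  C            0.1478      0.2956     -0.1478
  E             2.833       8.129       1.012
  solve Keq expr → x = -0.1478; check Q = 0.005408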